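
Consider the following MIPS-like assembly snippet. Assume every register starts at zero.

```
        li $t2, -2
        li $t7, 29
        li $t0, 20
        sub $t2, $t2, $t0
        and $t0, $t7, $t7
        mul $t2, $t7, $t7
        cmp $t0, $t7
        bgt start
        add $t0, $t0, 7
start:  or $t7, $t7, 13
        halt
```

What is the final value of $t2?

841

after li $t2, -2: $t2=-2
after li $t7, 29: $t7=29
after li $t0, 20: $t0=20
after sub $t2, $t2, $t0: $t2=(-2)-20=-22
after and $t0, $t7, $t7: $t0=29&29=29
after mul $t2, $t7, $t7: $t2=29*29=841
cmp $t0, $t7  (cmp 29,29)
bgt start: not taken
after add $t0, $t0, 7: $t0=29+7=36
after or $t7, $t7, 13: $t7=29|13=29
halt.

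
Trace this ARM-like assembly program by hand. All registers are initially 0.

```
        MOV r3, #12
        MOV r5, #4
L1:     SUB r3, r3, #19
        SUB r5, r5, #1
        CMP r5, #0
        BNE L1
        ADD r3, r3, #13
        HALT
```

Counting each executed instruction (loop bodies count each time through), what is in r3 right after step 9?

after MOV r3, #12: r3=12
after MOV r5, #4: r5=4
after SUB r3, r3, #19: r3=12-19=-7
after SUB r5, r5, #1: r5=4-1=3
CMP r5, #0  (cmp 3,0)
BNE L1: taken
after SUB r3, r3, #19: r3=(-7)-19=-26
after SUB r5, r5, #1: r5=3-1=2
CMP r5, #0  (cmp 2,0)
After step 9: r3 = -26.

-26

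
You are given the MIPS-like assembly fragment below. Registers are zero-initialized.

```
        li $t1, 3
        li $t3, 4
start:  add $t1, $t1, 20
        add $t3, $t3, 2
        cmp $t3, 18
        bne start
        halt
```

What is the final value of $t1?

$t1=3
$t3=4
$t1=3+20=23
$t3=4+2=6
cmp $t3, 18  (cmp 6,18)
bne start: taken
$t1=23+20=43
$t3=6+2=8
cmp $t3, 18  (cmp 8,18)
bne start: taken
$t1=43+20=63
$t3=8+2=10
cmp $t3, 18  (cmp 10,18)
bne start: taken
$t1=63+20=83
$t3=10+2=12
cmp $t3, 18  (cmp 12,18)
bne start: taken
$t1=83+20=103
$t3=12+2=14
cmp $t3, 18  (cmp 14,18)
bne start: taken
$t1=103+20=123
$t3=14+2=16
cmp $t3, 18  (cmp 16,18)
bne start: taken
$t1=123+20=143
$t3=16+2=18
cmp $t3, 18  (cmp 18,18)
bne start: not taken
halt.

143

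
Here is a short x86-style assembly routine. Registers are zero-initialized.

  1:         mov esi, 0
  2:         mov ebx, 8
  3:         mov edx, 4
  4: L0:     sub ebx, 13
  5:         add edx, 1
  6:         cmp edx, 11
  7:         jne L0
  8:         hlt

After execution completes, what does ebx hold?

-83

after mov esi, 0: esi=0
after mov ebx, 8: ebx=8
after mov edx, 4: edx=4
after sub ebx, 13: ebx=8-13=-5
after add edx, 1: edx=4+1=5
cmp edx, 11  (cmp 5,11)
jne L0: taken
after sub ebx, 13: ebx=(-5)-13=-18
after add edx, 1: edx=5+1=6
cmp edx, 11  (cmp 6,11)
jne L0: taken
after sub ebx, 13: ebx=(-18)-13=-31
after add edx, 1: edx=6+1=7
cmp edx, 11  (cmp 7,11)
jne L0: taken
after sub ebx, 13: ebx=(-31)-13=-44
after add edx, 1: edx=7+1=8
cmp edx, 11  (cmp 8,11)
jne L0: taken
after sub ebx, 13: ebx=(-44)-13=-57
after add edx, 1: edx=8+1=9
cmp edx, 11  (cmp 9,11)
jne L0: taken
after sub ebx, 13: ebx=(-57)-13=-70
after add edx, 1: edx=9+1=10
cmp edx, 11  (cmp 10,11)
jne L0: taken
after sub ebx, 13: ebx=(-70)-13=-83
after add edx, 1: edx=10+1=11
cmp edx, 11  (cmp 11,11)
jne L0: not taken
halt.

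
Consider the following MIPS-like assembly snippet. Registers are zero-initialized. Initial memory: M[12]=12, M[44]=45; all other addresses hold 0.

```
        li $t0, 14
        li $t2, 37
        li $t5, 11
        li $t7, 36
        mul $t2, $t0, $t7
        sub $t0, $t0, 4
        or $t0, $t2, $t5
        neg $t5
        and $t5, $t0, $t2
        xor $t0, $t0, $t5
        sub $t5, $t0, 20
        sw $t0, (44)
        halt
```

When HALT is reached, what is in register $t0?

3

after li $t0, 14: $t0=14
after li $t2, 37: $t2=37
after li $t5, 11: $t5=11
after li $t7, 36: $t7=36
after mul $t2, $t0, $t7: $t2=14*36=504
after sub $t0, $t0, 4: $t0=14-4=10
after or $t0, $t2, $t5: $t0=504|11=507
after neg $t5: $t5=-(11)=-11
after and $t5, $t0, $t2: $t5=507&504=504
after xor $t0, $t0, $t5: $t0=507^504=3
after sub $t5, $t0, 20: $t5=3-20=-17
sw $t0, (44) → M[44]=3
halt.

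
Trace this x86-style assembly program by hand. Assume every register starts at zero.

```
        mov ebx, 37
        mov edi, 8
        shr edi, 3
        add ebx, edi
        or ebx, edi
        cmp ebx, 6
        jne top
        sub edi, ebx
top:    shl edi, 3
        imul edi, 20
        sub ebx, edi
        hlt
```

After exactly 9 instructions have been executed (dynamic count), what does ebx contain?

mov ebx, 37 → ebx=37
mov edi, 8 → edi=8
shr edi, 3 → edi=8>>3=1
add ebx, edi → ebx=37+1=38
or ebx, edi → ebx=38|1=39
cmp ebx, 6  (cmp 39,6)
jne top: taken
shl edi, 3 → edi=1<<3=8
imul edi, 20 → edi=8*20=160
After step 9: ebx = 39.

39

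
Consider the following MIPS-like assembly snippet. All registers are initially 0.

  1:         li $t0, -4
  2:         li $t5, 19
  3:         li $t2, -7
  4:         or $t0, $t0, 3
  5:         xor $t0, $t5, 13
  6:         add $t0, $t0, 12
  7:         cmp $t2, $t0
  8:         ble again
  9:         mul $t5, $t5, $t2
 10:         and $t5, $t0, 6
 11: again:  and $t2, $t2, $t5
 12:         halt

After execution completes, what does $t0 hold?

$t0=-4
$t5=19
$t2=-7
$t0=(-4)|3=-1
$t0=19^13=30
$t0=30+12=42
cmp $t2, $t0  (cmp -7,42)
ble again: taken
$t2=(-7)&19=17
halt.

42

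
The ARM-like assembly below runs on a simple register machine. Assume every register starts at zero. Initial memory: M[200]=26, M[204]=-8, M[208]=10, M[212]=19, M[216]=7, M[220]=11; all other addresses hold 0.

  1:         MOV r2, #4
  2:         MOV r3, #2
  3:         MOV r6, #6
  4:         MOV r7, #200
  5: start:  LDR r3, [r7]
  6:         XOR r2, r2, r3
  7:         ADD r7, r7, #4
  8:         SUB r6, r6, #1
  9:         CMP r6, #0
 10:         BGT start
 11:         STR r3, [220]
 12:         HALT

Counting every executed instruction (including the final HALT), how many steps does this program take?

42

after MOV r2, #4: r2=4
after MOV r3, #2: r3=2
after MOV r6, #6: r6=6
after MOV r7, #200: r7=200
after LDR r3, [r7]: r3=M[200]=26
after XOR r2, r2, r3: r2=4^26=30
after ADD r7, r7, #4: r7=200+4=204
after SUB r6, r6, #1: r6=6-1=5
CMP r6, #0  (cmp 5,0)
BGT start: taken
after LDR r3, [r7]: r3=M[204]=-8
after XOR r2, r2, r3: r2=30^(-8)=-26
after ADD r7, r7, #4: r7=204+4=208
after SUB r6, r6, #1: r6=5-1=4
CMP r6, #0  (cmp 4,0)
BGT start: taken
after LDR r3, [r7]: r3=M[208]=10
after XOR r2, r2, r3: r2=(-26)^10=-20
after ADD r7, r7, #4: r7=208+4=212
after SUB r6, r6, #1: r6=4-1=3
CMP r6, #0  (cmp 3,0)
BGT start: taken
after LDR r3, [r7]: r3=M[212]=19
after XOR r2, r2, r3: r2=(-20)^19=-1
after ADD r7, r7, #4: r7=212+4=216
after SUB r6, r6, #1: r6=3-1=2
CMP r6, #0  (cmp 2,0)
BGT start: taken
after LDR r3, [r7]: r3=M[216]=7
after XOR r2, r2, r3: r2=(-1)^7=-8
after ADD r7, r7, #4: r7=216+4=220
after SUB r6, r6, #1: r6=2-1=1
CMP r6, #0  (cmp 1,0)
BGT start: taken
after LDR r3, [r7]: r3=M[220]=11
after XOR r2, r2, r3: r2=(-8)^11=-13
after ADD r7, r7, #4: r7=220+4=224
after SUB r6, r6, #1: r6=1-1=0
CMP r6, #0  (cmp 0,0)
BGT start: not taken
STR r3, [220] → M[220]=11
halt.
Total executed instructions: 42.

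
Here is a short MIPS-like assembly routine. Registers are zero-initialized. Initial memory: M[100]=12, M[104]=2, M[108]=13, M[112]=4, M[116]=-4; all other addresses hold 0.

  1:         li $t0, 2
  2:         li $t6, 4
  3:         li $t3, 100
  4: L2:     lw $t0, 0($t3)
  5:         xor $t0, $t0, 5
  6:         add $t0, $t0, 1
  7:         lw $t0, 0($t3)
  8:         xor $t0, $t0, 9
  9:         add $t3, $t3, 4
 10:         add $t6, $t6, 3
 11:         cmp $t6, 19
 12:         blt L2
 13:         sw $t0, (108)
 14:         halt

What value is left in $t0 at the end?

li $t0, 2 → $t0=2
li $t6, 4 → $t6=4
li $t3, 100 → $t3=100
lw $t0, 0($t3) → $t0=M[100]=12
xor $t0, $t0, 5 → $t0=12^5=9
add $t0, $t0, 1 → $t0=9+1=10
lw $t0, 0($t3) → $t0=M[100]=12
xor $t0, $t0, 9 → $t0=12^9=5
add $t3, $t3, 4 → $t3=100+4=104
add $t6, $t6, 3 → $t6=4+3=7
cmp $t6, 19  (cmp 7,19)
blt L2: taken
lw $t0, 0($t3) → $t0=M[104]=2
xor $t0, $t0, 5 → $t0=2^5=7
add $t0, $t0, 1 → $t0=7+1=8
lw $t0, 0($t3) → $t0=M[104]=2
xor $t0, $t0, 9 → $t0=2^9=11
add $t3, $t3, 4 → $t3=104+4=108
add $t6, $t6, 3 → $t6=7+3=10
cmp $t6, 19  (cmp 10,19)
blt L2: taken
lw $t0, 0($t3) → $t0=M[108]=13
xor $t0, $t0, 5 → $t0=13^5=8
add $t0, $t0, 1 → $t0=8+1=9
lw $t0, 0($t3) → $t0=M[108]=13
xor $t0, $t0, 9 → $t0=13^9=4
add $t3, $t3, 4 → $t3=108+4=112
add $t6, $t6, 3 → $t6=10+3=13
cmp $t6, 19  (cmp 13,19)
blt L2: taken
lw $t0, 0($t3) → $t0=M[112]=4
xor $t0, $t0, 5 → $t0=4^5=1
add $t0, $t0, 1 → $t0=1+1=2
lw $t0, 0($t3) → $t0=M[112]=4
xor $t0, $t0, 9 → $t0=4^9=13
add $t3, $t3, 4 → $t3=112+4=116
add $t6, $t6, 3 → $t6=13+3=16
cmp $t6, 19  (cmp 16,19)
blt L2: taken
lw $t0, 0($t3) → $t0=M[116]=-4
xor $t0, $t0, 5 → $t0=(-4)^5=-7
add $t0, $t0, 1 → $t0=(-7)+1=-6
lw $t0, 0($t3) → $t0=M[116]=-4
xor $t0, $t0, 9 → $t0=(-4)^9=-11
add $t3, $t3, 4 → $t3=116+4=120
add $t6, $t6, 3 → $t6=16+3=19
cmp $t6, 19  (cmp 19,19)
blt L2: not taken
sw $t0, (108) → M[108]=-11
halt.

-11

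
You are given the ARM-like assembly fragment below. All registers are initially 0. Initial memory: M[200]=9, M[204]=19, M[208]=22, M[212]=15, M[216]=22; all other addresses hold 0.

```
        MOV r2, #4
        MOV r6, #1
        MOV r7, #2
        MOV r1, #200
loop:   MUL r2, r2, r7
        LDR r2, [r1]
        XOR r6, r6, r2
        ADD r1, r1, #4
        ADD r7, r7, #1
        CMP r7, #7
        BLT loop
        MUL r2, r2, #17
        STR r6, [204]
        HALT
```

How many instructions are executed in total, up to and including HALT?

MOV r2, #4 → r2=4
MOV r6, #1 → r6=1
MOV r7, #2 → r7=2
MOV r1, #200 → r1=200
MUL r2, r2, r7 → r2=4*2=8
LDR r2, [r1] → r2=M[200]=9
XOR r6, r6, r2 → r6=1^9=8
ADD r1, r1, #4 → r1=200+4=204
ADD r7, r7, #1 → r7=2+1=3
CMP r7, #7  (cmp 3,7)
BLT loop: taken
MUL r2, r2, r7 → r2=9*3=27
LDR r2, [r1] → r2=M[204]=19
XOR r6, r6, r2 → r6=8^19=27
ADD r1, r1, #4 → r1=204+4=208
ADD r7, r7, #1 → r7=3+1=4
CMP r7, #7  (cmp 4,7)
BLT loop: taken
MUL r2, r2, r7 → r2=19*4=76
LDR r2, [r1] → r2=M[208]=22
XOR r6, r6, r2 → r6=27^22=13
ADD r1, r1, #4 → r1=208+4=212
ADD r7, r7, #1 → r7=4+1=5
CMP r7, #7  (cmp 5,7)
BLT loop: taken
MUL r2, r2, r7 → r2=22*5=110
LDR r2, [r1] → r2=M[212]=15
XOR r6, r6, r2 → r6=13^15=2
ADD r1, r1, #4 → r1=212+4=216
ADD r7, r7, #1 → r7=5+1=6
CMP r7, #7  (cmp 6,7)
BLT loop: taken
MUL r2, r2, r7 → r2=15*6=90
LDR r2, [r1] → r2=M[216]=22
XOR r6, r6, r2 → r6=2^22=20
ADD r1, r1, #4 → r1=216+4=220
ADD r7, r7, #1 → r7=6+1=7
CMP r7, #7  (cmp 7,7)
BLT loop: not taken
MUL r2, r2, #17 → r2=22*17=374
STR r6, [204] → M[204]=20
halt.
Total executed instructions: 42.

42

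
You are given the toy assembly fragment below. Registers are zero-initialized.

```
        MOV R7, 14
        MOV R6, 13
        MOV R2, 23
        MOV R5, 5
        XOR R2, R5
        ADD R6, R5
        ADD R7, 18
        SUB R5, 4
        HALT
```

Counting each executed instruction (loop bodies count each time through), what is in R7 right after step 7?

32

MOV R7, 14 → R7=14
MOV R6, 13 → R6=13
MOV R2, 23 → R2=23
MOV R5, 5 → R5=5
XOR R2, R5 → R2=23^5=18
ADD R6, R5 → R6=13+5=18
ADD R7, 18 → R7=14+18=32
After step 7: R7 = 32.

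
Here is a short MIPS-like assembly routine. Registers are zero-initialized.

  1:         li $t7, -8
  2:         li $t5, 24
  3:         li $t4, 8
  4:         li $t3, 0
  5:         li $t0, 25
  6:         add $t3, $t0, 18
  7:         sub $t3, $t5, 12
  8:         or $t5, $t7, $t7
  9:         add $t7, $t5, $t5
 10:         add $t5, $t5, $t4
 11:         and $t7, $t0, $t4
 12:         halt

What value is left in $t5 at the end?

0

li $t7, -8 → $t7=-8
li $t5, 24 → $t5=24
li $t4, 8 → $t4=8
li $t3, 0 → $t3=0
li $t0, 25 → $t0=25
add $t3, $t0, 18 → $t3=25+18=43
sub $t3, $t5, 12 → $t3=24-12=12
or $t5, $t7, $t7 → $t5=(-8)|(-8)=-8
add $t7, $t5, $t5 → $t7=(-8)+(-8)=-16
add $t5, $t5, $t4 → $t5=(-8)+8=0
and $t7, $t0, $t4 → $t7=25&8=8
halt.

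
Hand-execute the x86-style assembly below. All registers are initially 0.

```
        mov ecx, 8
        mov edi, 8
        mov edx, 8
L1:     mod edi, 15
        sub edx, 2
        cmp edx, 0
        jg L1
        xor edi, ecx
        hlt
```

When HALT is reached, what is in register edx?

after mov ecx, 8: ecx=8
after mov edi, 8: edi=8
after mov edx, 8: edx=8
after mod edi, 15: edi=8%15=8
after sub edx, 2: edx=8-2=6
cmp edx, 0  (cmp 6,0)
jg L1: taken
after mod edi, 15: edi=8%15=8
after sub edx, 2: edx=6-2=4
cmp edx, 0  (cmp 4,0)
jg L1: taken
after mod edi, 15: edi=8%15=8
after sub edx, 2: edx=4-2=2
cmp edx, 0  (cmp 2,0)
jg L1: taken
after mod edi, 15: edi=8%15=8
after sub edx, 2: edx=2-2=0
cmp edx, 0  (cmp 0,0)
jg L1: not taken
after xor edi, ecx: edi=8^8=0
halt.

0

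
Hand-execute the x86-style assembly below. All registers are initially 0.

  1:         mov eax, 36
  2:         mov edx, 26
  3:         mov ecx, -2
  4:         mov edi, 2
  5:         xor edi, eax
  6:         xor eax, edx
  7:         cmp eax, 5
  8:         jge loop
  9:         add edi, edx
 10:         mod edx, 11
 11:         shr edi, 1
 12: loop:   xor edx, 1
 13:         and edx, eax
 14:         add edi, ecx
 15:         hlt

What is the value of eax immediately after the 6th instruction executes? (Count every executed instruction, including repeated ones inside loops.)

62

after mov eax, 36: eax=36
after mov edx, 26: edx=26
after mov ecx, -2: ecx=-2
after mov edi, 2: edi=2
after xor edi, eax: edi=2^36=38
after xor eax, edx: eax=36^26=62
After step 6: eax = 62.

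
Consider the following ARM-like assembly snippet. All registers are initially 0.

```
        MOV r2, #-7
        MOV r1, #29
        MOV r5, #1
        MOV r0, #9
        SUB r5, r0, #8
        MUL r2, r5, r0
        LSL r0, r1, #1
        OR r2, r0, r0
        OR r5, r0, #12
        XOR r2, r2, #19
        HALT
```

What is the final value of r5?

r2=-7
r1=29
r5=1
r0=9
r5=9-8=1
r2=1*9=9
r0=29<<1=58
r2=58|58=58
r5=58|12=62
r2=58^19=41
halt.

62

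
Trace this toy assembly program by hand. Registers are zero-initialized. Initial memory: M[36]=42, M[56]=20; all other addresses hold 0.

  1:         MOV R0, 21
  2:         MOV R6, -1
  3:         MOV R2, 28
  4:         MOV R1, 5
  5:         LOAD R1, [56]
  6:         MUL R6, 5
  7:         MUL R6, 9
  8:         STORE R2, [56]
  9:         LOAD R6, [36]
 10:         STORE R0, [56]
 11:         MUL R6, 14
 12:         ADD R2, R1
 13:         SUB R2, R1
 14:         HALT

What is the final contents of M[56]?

after MOV R0, 21: R0=21
after MOV R6, -1: R6=-1
after MOV R2, 28: R2=28
after MOV R1, 5: R1=5
after LOAD R1, [56]: R1=M[56]=20
after MUL R6, 5: R6=(-1)*5=-5
after MUL R6, 9: R6=(-5)*9=-45
STORE R2, [56] → M[56]=28
after LOAD R6, [36]: R6=M[36]=42
STORE R0, [56] → M[56]=21
after MUL R6, 14: R6=42*14=588
after ADD R2, R1: R2=28+20=48
after SUB R2, R1: R2=48-20=28
halt.

21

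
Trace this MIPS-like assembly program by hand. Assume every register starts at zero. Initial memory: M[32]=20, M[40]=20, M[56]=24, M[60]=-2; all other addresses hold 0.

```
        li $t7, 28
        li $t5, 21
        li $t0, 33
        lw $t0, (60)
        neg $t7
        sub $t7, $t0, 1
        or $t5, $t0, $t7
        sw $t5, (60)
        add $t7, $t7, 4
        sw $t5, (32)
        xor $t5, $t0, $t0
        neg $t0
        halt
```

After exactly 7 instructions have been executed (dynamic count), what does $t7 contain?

-3

after li $t7, 28: $t7=28
after li $t5, 21: $t5=21
after li $t0, 33: $t0=33
after lw $t0, (60): $t0=M[60]=-2
after neg $t7: $t7=-(28)=-28
after sub $t7, $t0, 1: $t7=(-2)-1=-3
after or $t5, $t0, $t7: $t5=(-2)|(-3)=-1
After step 7: $t7 = -3.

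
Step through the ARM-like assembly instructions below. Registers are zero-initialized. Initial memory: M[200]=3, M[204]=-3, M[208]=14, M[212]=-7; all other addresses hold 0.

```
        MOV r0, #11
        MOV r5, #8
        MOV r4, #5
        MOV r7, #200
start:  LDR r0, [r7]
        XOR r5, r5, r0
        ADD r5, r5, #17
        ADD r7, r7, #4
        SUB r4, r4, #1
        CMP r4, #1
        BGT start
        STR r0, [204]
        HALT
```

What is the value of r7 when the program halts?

MOV r0, #11 → r0=11
MOV r5, #8 → r5=8
MOV r4, #5 → r4=5
MOV r7, #200 → r7=200
LDR r0, [r7] → r0=M[200]=3
XOR r5, r5, r0 → r5=8^3=11
ADD r5, r5, #17 → r5=11+17=28
ADD r7, r7, #4 → r7=200+4=204
SUB r4, r4, #1 → r4=5-1=4
CMP r4, #1  (cmp 4,1)
BGT start: taken
LDR r0, [r7] → r0=M[204]=-3
XOR r5, r5, r0 → r5=28^(-3)=-31
ADD r5, r5, #17 → r5=(-31)+17=-14
ADD r7, r7, #4 → r7=204+4=208
SUB r4, r4, #1 → r4=4-1=3
CMP r4, #1  (cmp 3,1)
BGT start: taken
LDR r0, [r7] → r0=M[208]=14
XOR r5, r5, r0 → r5=(-14)^14=-4
ADD r5, r5, #17 → r5=(-4)+17=13
ADD r7, r7, #4 → r7=208+4=212
SUB r4, r4, #1 → r4=3-1=2
CMP r4, #1  (cmp 2,1)
BGT start: taken
LDR r0, [r7] → r0=M[212]=-7
XOR r5, r5, r0 → r5=13^(-7)=-12
ADD r5, r5, #17 → r5=(-12)+17=5
ADD r7, r7, #4 → r7=212+4=216
SUB r4, r4, #1 → r4=2-1=1
CMP r4, #1  (cmp 1,1)
BGT start: not taken
STR r0, [204] → M[204]=-7
halt.

216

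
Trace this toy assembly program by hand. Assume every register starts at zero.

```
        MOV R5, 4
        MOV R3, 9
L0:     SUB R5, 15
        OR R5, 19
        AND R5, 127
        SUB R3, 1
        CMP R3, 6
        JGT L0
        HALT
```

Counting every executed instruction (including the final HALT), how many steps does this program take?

after MOV R5, 4: R5=4
after MOV R3, 9: R3=9
after SUB R5, 15: R5=4-15=-11
after OR R5, 19: R5=(-11)|19=-9
after AND R5, 127: R5=(-9)&127=119
after SUB R3, 1: R3=9-1=8
CMP R3, 6  (cmp 8,6)
JGT L0: taken
after SUB R5, 15: R5=119-15=104
after OR R5, 19: R5=104|19=123
after AND R5, 127: R5=123&127=123
after SUB R3, 1: R3=8-1=7
CMP R3, 6  (cmp 7,6)
JGT L0: taken
after SUB R5, 15: R5=123-15=108
after OR R5, 19: R5=108|19=127
after AND R5, 127: R5=127&127=127
after SUB R3, 1: R3=7-1=6
CMP R3, 6  (cmp 6,6)
JGT L0: not taken
halt.
Total executed instructions: 21.

21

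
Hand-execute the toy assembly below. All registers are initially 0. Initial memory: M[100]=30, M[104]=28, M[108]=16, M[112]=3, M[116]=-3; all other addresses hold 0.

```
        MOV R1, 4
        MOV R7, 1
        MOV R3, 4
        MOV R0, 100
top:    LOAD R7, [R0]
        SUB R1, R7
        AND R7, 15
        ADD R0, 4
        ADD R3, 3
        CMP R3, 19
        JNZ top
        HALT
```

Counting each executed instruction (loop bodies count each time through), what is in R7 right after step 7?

14

after MOV R1, 4: R1=4
after MOV R7, 1: R7=1
after MOV R3, 4: R3=4
after MOV R0, 100: R0=100
after LOAD R7, [R0]: R7=M[100]=30
after SUB R1, R7: R1=4-30=-26
after AND R7, 15: R7=30&15=14
After step 7: R7 = 14.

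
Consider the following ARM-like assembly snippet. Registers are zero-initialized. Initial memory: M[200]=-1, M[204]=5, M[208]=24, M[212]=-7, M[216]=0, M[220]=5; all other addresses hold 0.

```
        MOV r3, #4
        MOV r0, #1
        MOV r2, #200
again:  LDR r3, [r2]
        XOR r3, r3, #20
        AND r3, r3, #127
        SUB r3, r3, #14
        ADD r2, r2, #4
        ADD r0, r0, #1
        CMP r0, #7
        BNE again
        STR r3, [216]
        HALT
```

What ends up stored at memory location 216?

3

r3=4
r0=1
r2=200
r3=M[200]=-1
r3=(-1)^20=-21
r3=(-21)&127=107
r3=107-14=93
r2=200+4=204
r0=1+1=2
CMP r0, #7  (cmp 2,7)
BNE again: taken
r3=M[204]=5
r3=5^20=17
r3=17&127=17
r3=17-14=3
r2=204+4=208
r0=2+1=3
CMP r0, #7  (cmp 3,7)
BNE again: taken
r3=M[208]=24
r3=24^20=12
r3=12&127=12
r3=12-14=-2
r2=208+4=212
r0=3+1=4
CMP r0, #7  (cmp 4,7)
BNE again: taken
r3=M[212]=-7
r3=(-7)^20=-19
r3=(-19)&127=109
r3=109-14=95
r2=212+4=216
r0=4+1=5
CMP r0, #7  (cmp 5,7)
BNE again: taken
r3=M[216]=0
r3=0^20=20
r3=20&127=20
r3=20-14=6
r2=216+4=220
r0=5+1=6
CMP r0, #7  (cmp 6,7)
BNE again: taken
r3=M[220]=5
r3=5^20=17
r3=17&127=17
r3=17-14=3
r2=220+4=224
r0=6+1=7
CMP r0, #7  (cmp 7,7)
BNE again: not taken
STR r3, [216] → M[216]=3
halt.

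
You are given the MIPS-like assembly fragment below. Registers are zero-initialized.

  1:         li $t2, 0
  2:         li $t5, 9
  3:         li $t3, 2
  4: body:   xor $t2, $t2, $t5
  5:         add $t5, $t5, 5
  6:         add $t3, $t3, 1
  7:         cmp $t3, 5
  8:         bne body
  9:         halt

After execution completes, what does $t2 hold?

20

li $t2, 0 → $t2=0
li $t5, 9 → $t5=9
li $t3, 2 → $t3=2
xor $t2, $t2, $t5 → $t2=0^9=9
add $t5, $t5, 5 → $t5=9+5=14
add $t3, $t3, 1 → $t3=2+1=3
cmp $t3, 5  (cmp 3,5)
bne body: taken
xor $t2, $t2, $t5 → $t2=9^14=7
add $t5, $t5, 5 → $t5=14+5=19
add $t3, $t3, 1 → $t3=3+1=4
cmp $t3, 5  (cmp 4,5)
bne body: taken
xor $t2, $t2, $t5 → $t2=7^19=20
add $t5, $t5, 5 → $t5=19+5=24
add $t3, $t3, 1 → $t3=4+1=5
cmp $t3, 5  (cmp 5,5)
bne body: not taken
halt.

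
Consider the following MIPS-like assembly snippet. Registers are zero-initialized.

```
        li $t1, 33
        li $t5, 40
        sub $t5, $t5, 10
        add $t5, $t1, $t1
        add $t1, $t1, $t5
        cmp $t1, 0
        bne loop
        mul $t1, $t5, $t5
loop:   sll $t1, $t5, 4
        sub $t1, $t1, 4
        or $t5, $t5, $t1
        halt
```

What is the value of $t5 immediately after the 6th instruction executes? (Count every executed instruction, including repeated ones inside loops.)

$t1=33
$t5=40
$t5=40-10=30
$t5=33+33=66
$t1=33+66=99
cmp $t1, 0  (cmp 99,0)
After step 6: $t5 = 66.

66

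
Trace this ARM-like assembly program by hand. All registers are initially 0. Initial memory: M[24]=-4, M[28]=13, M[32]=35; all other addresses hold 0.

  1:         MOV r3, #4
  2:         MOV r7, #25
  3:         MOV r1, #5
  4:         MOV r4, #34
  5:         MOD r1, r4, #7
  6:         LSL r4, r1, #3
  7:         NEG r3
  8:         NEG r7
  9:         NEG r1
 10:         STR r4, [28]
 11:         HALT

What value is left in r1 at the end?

-6

MOV r3, #4 → r3=4
MOV r7, #25 → r7=25
MOV r1, #5 → r1=5
MOV r4, #34 → r4=34
MOD r1, r4, #7 → r1=34%7=6
LSL r4, r1, #3 → r4=6<<3=48
NEG r3 → r3=-(4)=-4
NEG r7 → r7=-(25)=-25
NEG r1 → r1=-(6)=-6
STR r4, [28] → M[28]=48
halt.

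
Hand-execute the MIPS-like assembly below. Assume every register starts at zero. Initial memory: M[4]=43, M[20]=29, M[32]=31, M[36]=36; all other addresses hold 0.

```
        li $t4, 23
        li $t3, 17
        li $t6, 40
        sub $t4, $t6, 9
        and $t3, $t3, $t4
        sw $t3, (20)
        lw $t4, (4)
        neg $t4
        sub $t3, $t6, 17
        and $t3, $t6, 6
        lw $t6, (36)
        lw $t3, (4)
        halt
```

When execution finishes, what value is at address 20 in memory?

17

li $t4, 23 → $t4=23
li $t3, 17 → $t3=17
li $t6, 40 → $t6=40
sub $t4, $t6, 9 → $t4=40-9=31
and $t3, $t3, $t4 → $t3=17&31=17
sw $t3, (20) → M[20]=17
lw $t4, (4) → $t4=M[4]=43
neg $t4 → $t4=-(43)=-43
sub $t3, $t6, 17 → $t3=40-17=23
and $t3, $t6, 6 → $t3=40&6=0
lw $t6, (36) → $t6=M[36]=36
lw $t3, (4) → $t3=M[4]=43
halt.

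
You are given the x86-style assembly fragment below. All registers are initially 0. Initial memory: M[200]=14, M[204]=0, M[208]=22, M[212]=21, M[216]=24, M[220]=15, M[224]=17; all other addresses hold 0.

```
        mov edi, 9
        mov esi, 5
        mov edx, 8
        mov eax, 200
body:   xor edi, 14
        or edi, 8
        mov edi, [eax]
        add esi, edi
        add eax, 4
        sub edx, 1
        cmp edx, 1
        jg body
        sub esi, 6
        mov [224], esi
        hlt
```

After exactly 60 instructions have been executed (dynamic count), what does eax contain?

after mov edi, 9: edi=9
after mov esi, 5: esi=5
after mov edx, 8: edx=8
after mov eax, 200: eax=200
after xor edi, 14: edi=9^14=7
after or edi, 8: edi=7|8=15
after mov edi, [eax]: edi=M[200]=14
after add esi, edi: esi=5+14=19
after add eax, 4: eax=200+4=204
after sub edx, 1: edx=8-1=7
cmp edx, 1  (cmp 7,1)
jg body: taken
after xor edi, 14: edi=14^14=0
after or edi, 8: edi=0|8=8
after mov edi, [eax]: edi=M[204]=0
after add esi, edi: esi=19+0=19
after add eax, 4: eax=204+4=208
after sub edx, 1: edx=7-1=6
cmp edx, 1  (cmp 6,1)
jg body: taken
after xor edi, 14: edi=0^14=14
after or edi, 8: edi=14|8=14
after mov edi, [eax]: edi=M[208]=22
after add esi, edi: esi=19+22=41
after add eax, 4: eax=208+4=212
after sub edx, 1: edx=6-1=5
cmp edx, 1  (cmp 5,1)
jg body: taken
after xor edi, 14: edi=22^14=24
after or edi, 8: edi=24|8=24
after mov edi, [eax]: edi=M[212]=21
after add esi, edi: esi=41+21=62
after add eax, 4: eax=212+4=216
after sub edx, 1: edx=5-1=4
cmp edx, 1  (cmp 4,1)
jg body: taken
after xor edi, 14: edi=21^14=27
after or edi, 8: edi=27|8=27
after mov edi, [eax]: edi=M[216]=24
after add esi, edi: esi=62+24=86
after add eax, 4: eax=216+4=220
after sub edx, 1: edx=4-1=3
cmp edx, 1  (cmp 3,1)
jg body: taken
after xor edi, 14: edi=24^14=22
after or edi, 8: edi=22|8=30
after mov edi, [eax]: edi=M[220]=15
after add esi, edi: esi=86+15=101
after add eax, 4: eax=220+4=224
after sub edx, 1: edx=3-1=2
cmp edx, 1  (cmp 2,1)
jg body: taken
after xor edi, 14: edi=15^14=1
after or edi, 8: edi=1|8=9
after mov edi, [eax]: edi=M[224]=17
after add esi, edi: esi=101+17=118
after add eax, 4: eax=224+4=228
after sub edx, 1: edx=2-1=1
cmp edx, 1  (cmp 1,1)
jg body: not taken
After step 60: eax = 228.

228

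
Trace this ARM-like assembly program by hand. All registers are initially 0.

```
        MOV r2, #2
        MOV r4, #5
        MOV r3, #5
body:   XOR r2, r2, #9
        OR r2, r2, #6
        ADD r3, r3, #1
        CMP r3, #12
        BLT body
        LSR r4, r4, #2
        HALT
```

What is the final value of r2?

after MOV r2, #2: r2=2
after MOV r4, #5: r4=5
after MOV r3, #5: r3=5
after XOR r2, r2, #9: r2=2^9=11
after OR r2, r2, #6: r2=11|6=15
after ADD r3, r3, #1: r3=5+1=6
CMP r3, #12  (cmp 6,12)
BLT body: taken
after XOR r2, r2, #9: r2=15^9=6
after OR r2, r2, #6: r2=6|6=6
after ADD r3, r3, #1: r3=6+1=7
CMP r3, #12  (cmp 7,12)
BLT body: taken
after XOR r2, r2, #9: r2=6^9=15
after OR r2, r2, #6: r2=15|6=15
after ADD r3, r3, #1: r3=7+1=8
CMP r3, #12  (cmp 8,12)
BLT body: taken
after XOR r2, r2, #9: r2=15^9=6
after OR r2, r2, #6: r2=6|6=6
after ADD r3, r3, #1: r3=8+1=9
CMP r3, #12  (cmp 9,12)
BLT body: taken
after XOR r2, r2, #9: r2=6^9=15
after OR r2, r2, #6: r2=15|6=15
after ADD r3, r3, #1: r3=9+1=10
CMP r3, #12  (cmp 10,12)
BLT body: taken
after XOR r2, r2, #9: r2=15^9=6
after OR r2, r2, #6: r2=6|6=6
after ADD r3, r3, #1: r3=10+1=11
CMP r3, #12  (cmp 11,12)
BLT body: taken
after XOR r2, r2, #9: r2=6^9=15
after OR r2, r2, #6: r2=15|6=15
after ADD r3, r3, #1: r3=11+1=12
CMP r3, #12  (cmp 12,12)
BLT body: not taken
after LSR r4, r4, #2: r4=5>>2=1
halt.

15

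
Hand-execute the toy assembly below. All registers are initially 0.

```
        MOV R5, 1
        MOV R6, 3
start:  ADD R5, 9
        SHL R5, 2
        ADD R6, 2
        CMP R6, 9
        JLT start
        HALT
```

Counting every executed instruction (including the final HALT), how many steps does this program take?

after MOV R5, 1: R5=1
after MOV R6, 3: R6=3
after ADD R5, 9: R5=1+9=10
after SHL R5, 2: R5=10<<2=40
after ADD R6, 2: R6=3+2=5
CMP R6, 9  (cmp 5,9)
JLT start: taken
after ADD R5, 9: R5=40+9=49
after SHL R5, 2: R5=49<<2=196
after ADD R6, 2: R6=5+2=7
CMP R6, 9  (cmp 7,9)
JLT start: taken
after ADD R5, 9: R5=196+9=205
after SHL R5, 2: R5=205<<2=820
after ADD R6, 2: R6=7+2=9
CMP R6, 9  (cmp 9,9)
JLT start: not taken
halt.
Total executed instructions: 18.

18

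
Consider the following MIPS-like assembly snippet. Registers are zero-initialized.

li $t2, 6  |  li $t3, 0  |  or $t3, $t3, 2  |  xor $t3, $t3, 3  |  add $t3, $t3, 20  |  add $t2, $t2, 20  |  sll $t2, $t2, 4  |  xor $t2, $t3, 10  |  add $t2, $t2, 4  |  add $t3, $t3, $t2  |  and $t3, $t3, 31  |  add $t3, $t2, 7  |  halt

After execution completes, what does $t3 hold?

$t2=6
$t3=0
$t3=0|2=2
$t3=2^3=1
$t3=1+20=21
$t2=6+20=26
$t2=26<<4=416
$t2=21^10=31
$t2=31+4=35
$t3=21+35=56
$t3=56&31=24
$t3=35+7=42
halt.

42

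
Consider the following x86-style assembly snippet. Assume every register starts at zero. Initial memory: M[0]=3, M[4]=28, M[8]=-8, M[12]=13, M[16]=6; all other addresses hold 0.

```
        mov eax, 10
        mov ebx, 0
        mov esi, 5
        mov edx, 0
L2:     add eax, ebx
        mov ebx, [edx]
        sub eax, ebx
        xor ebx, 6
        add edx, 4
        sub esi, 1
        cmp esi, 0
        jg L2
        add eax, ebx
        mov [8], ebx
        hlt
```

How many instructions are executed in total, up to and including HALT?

after mov eax, 10: eax=10
after mov ebx, 0: ebx=0
after mov esi, 5: esi=5
after mov edx, 0: edx=0
after add eax, ebx: eax=10+0=10
after mov ebx, [edx]: ebx=M[0]=3
after sub eax, ebx: eax=10-3=7
after xor ebx, 6: ebx=3^6=5
after add edx, 4: edx=0+4=4
after sub esi, 1: esi=5-1=4
cmp esi, 0  (cmp 4,0)
jg L2: taken
after add eax, ebx: eax=7+5=12
after mov ebx, [edx]: ebx=M[4]=28
after sub eax, ebx: eax=12-28=-16
after xor ebx, 6: ebx=28^6=26
after add edx, 4: edx=4+4=8
after sub esi, 1: esi=4-1=3
cmp esi, 0  (cmp 3,0)
jg L2: taken
after add eax, ebx: eax=(-16)+26=10
after mov ebx, [edx]: ebx=M[8]=-8
after sub eax, ebx: eax=10-(-8)=18
after xor ebx, 6: ebx=(-8)^6=-2
after add edx, 4: edx=8+4=12
after sub esi, 1: esi=3-1=2
cmp esi, 0  (cmp 2,0)
jg L2: taken
after add eax, ebx: eax=18+(-2)=16
after mov ebx, [edx]: ebx=M[12]=13
after sub eax, ebx: eax=16-13=3
after xor ebx, 6: ebx=13^6=11
after add edx, 4: edx=12+4=16
after sub esi, 1: esi=2-1=1
cmp esi, 0  (cmp 1,0)
jg L2: taken
after add eax, ebx: eax=3+11=14
after mov ebx, [edx]: ebx=M[16]=6
after sub eax, ebx: eax=14-6=8
after xor ebx, 6: ebx=6^6=0
after add edx, 4: edx=16+4=20
after sub esi, 1: esi=1-1=0
cmp esi, 0  (cmp 0,0)
jg L2: not taken
after add eax, ebx: eax=8+0=8
mov [8], ebx → M[8]=0
halt.
Total executed instructions: 47.

47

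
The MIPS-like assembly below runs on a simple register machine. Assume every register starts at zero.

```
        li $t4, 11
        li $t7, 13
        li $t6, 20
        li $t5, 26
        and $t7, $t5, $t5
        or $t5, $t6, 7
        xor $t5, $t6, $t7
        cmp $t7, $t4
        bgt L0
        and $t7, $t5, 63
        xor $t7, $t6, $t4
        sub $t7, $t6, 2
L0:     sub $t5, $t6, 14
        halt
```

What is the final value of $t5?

$t4=11
$t7=13
$t6=20
$t5=26
$t7=26&26=26
$t5=20|7=23
$t5=20^26=14
cmp $t7, $t4  (cmp 26,11)
bgt L0: taken
$t5=20-14=6
halt.

6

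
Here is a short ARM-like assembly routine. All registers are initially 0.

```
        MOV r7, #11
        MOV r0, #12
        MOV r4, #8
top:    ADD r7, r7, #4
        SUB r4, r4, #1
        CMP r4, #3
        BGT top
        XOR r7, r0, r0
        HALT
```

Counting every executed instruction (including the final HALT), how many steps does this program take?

after MOV r7, #11: r7=11
after MOV r0, #12: r0=12
after MOV r4, #8: r4=8
after ADD r7, r7, #4: r7=11+4=15
after SUB r4, r4, #1: r4=8-1=7
CMP r4, #3  (cmp 7,3)
BGT top: taken
after ADD r7, r7, #4: r7=15+4=19
after SUB r4, r4, #1: r4=7-1=6
CMP r4, #3  (cmp 6,3)
BGT top: taken
after ADD r7, r7, #4: r7=19+4=23
after SUB r4, r4, #1: r4=6-1=5
CMP r4, #3  (cmp 5,3)
BGT top: taken
after ADD r7, r7, #4: r7=23+4=27
after SUB r4, r4, #1: r4=5-1=4
CMP r4, #3  (cmp 4,3)
BGT top: taken
after ADD r7, r7, #4: r7=27+4=31
after SUB r4, r4, #1: r4=4-1=3
CMP r4, #3  (cmp 3,3)
BGT top: not taken
after XOR r7, r0, r0: r7=12^12=0
halt.
Total executed instructions: 25.

25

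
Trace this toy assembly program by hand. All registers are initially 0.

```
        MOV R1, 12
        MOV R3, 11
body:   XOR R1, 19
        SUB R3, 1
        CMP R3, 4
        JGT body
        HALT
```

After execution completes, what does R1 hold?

31

R1=12
R3=11
R1=12^19=31
R3=11-1=10
CMP R3, 4  (cmp 10,4)
JGT body: taken
R1=31^19=12
R3=10-1=9
CMP R3, 4  (cmp 9,4)
JGT body: taken
R1=12^19=31
R3=9-1=8
CMP R3, 4  (cmp 8,4)
JGT body: taken
R1=31^19=12
R3=8-1=7
CMP R3, 4  (cmp 7,4)
JGT body: taken
R1=12^19=31
R3=7-1=6
CMP R3, 4  (cmp 6,4)
JGT body: taken
R1=31^19=12
R3=6-1=5
CMP R3, 4  (cmp 5,4)
JGT body: taken
R1=12^19=31
R3=5-1=4
CMP R3, 4  (cmp 4,4)
JGT body: not taken
halt.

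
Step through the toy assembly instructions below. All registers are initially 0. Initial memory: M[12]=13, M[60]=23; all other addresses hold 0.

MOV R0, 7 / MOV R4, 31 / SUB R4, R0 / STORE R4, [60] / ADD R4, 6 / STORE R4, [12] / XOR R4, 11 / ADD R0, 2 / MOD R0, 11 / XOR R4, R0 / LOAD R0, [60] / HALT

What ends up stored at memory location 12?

after MOV R0, 7: R0=7
after MOV R4, 31: R4=31
after SUB R4, R0: R4=31-7=24
STORE R4, [60] → M[60]=24
after ADD R4, 6: R4=24+6=30
STORE R4, [12] → M[12]=30
after XOR R4, 11: R4=30^11=21
after ADD R0, 2: R0=7+2=9
after MOD R0, 11: R0=9%11=9
after XOR R4, R0: R4=21^9=28
after LOAD R0, [60]: R0=M[60]=24
halt.

30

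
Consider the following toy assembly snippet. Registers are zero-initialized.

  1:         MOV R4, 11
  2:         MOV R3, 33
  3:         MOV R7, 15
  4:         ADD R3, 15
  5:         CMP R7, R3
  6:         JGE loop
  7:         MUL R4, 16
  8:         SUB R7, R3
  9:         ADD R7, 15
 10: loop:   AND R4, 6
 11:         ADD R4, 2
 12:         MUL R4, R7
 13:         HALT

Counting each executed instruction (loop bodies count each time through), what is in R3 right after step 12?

48

MOV R4, 11 → R4=11
MOV R3, 33 → R3=33
MOV R7, 15 → R7=15
ADD R3, 15 → R3=33+15=48
CMP R7, R3  (cmp 15,48)
JGE loop: not taken
MUL R4, 16 → R4=11*16=176
SUB R7, R3 → R7=15-48=-33
ADD R7, 15 → R7=(-33)+15=-18
AND R4, 6 → R4=176&6=0
ADD R4, 2 → R4=0+2=2
MUL R4, R7 → R4=2*(-18)=-36
After step 12: R3 = 48.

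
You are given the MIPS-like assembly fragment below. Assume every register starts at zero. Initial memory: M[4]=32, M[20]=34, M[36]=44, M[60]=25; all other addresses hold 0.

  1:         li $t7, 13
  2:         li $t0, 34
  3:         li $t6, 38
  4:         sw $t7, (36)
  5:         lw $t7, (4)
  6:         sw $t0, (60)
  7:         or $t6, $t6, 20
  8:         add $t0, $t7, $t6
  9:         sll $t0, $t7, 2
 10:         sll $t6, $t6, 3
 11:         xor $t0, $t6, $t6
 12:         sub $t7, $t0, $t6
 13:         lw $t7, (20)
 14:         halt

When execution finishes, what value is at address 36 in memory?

13

after li $t7, 13: $t7=13
after li $t0, 34: $t0=34
after li $t6, 38: $t6=38
sw $t7, (36) → M[36]=13
after lw $t7, (4): $t7=M[4]=32
sw $t0, (60) → M[60]=34
after or $t6, $t6, 20: $t6=38|20=54
after add $t0, $t7, $t6: $t0=32+54=86
after sll $t0, $t7, 2: $t0=32<<2=128
after sll $t6, $t6, 3: $t6=54<<3=432
after xor $t0, $t6, $t6: $t0=432^432=0
after sub $t7, $t0, $t6: $t7=0-432=-432
after lw $t7, (20): $t7=M[20]=34
halt.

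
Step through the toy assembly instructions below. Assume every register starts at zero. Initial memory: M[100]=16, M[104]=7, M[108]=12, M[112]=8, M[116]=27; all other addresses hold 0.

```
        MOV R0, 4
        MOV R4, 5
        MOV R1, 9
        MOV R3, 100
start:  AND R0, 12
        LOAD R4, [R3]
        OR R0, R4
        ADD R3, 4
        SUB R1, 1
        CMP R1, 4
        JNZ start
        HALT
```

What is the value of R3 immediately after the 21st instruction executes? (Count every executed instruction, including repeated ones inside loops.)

R0=4
R4=5
R1=9
R3=100
R0=4&12=4
R4=M[100]=16
R0=4|16=20
R3=100+4=104
R1=9-1=8
CMP R1, 4  (cmp 8,4)
JNZ start: taken
R0=20&12=4
R4=M[104]=7
R0=4|7=7
R3=104+4=108
R1=8-1=7
CMP R1, 4  (cmp 7,4)
JNZ start: taken
R0=7&12=4
R4=M[108]=12
R0=4|12=12
After step 21: R3 = 108.

108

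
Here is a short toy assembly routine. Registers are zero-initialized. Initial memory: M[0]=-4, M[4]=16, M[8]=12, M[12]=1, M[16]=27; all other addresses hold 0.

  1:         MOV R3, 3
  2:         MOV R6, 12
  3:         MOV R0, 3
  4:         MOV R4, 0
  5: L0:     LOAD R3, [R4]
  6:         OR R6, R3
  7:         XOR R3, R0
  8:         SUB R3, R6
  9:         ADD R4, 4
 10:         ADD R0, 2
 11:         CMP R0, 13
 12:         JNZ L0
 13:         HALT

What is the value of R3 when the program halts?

after MOV R3, 3: R3=3
after MOV R6, 12: R6=12
after MOV R0, 3: R0=3
after MOV R4, 0: R4=0
after LOAD R3, [R4]: R3=M[0]=-4
after OR R6, R3: R6=12|(-4)=-4
after XOR R3, R0: R3=(-4)^3=-1
after SUB R3, R6: R3=(-1)-(-4)=3
after ADD R4, 4: R4=0+4=4
after ADD R0, 2: R0=3+2=5
CMP R0, 13  (cmp 5,13)
JNZ L0: taken
after LOAD R3, [R4]: R3=M[4]=16
after OR R6, R3: R6=(-4)|16=-4
after XOR R3, R0: R3=16^5=21
after SUB R3, R6: R3=21-(-4)=25
after ADD R4, 4: R4=4+4=8
after ADD R0, 2: R0=5+2=7
CMP R0, 13  (cmp 7,13)
JNZ L0: taken
after LOAD R3, [R4]: R3=M[8]=12
after OR R6, R3: R6=(-4)|12=-4
after XOR R3, R0: R3=12^7=11
after SUB R3, R6: R3=11-(-4)=15
after ADD R4, 4: R4=8+4=12
after ADD R0, 2: R0=7+2=9
CMP R0, 13  (cmp 9,13)
JNZ L0: taken
after LOAD R3, [R4]: R3=M[12]=1
after OR R6, R3: R6=(-4)|1=-3
after XOR R3, R0: R3=1^9=8
after SUB R3, R6: R3=8-(-3)=11
after ADD R4, 4: R4=12+4=16
after ADD R0, 2: R0=9+2=11
CMP R0, 13  (cmp 11,13)
JNZ L0: taken
after LOAD R3, [R4]: R3=M[16]=27
after OR R6, R3: R6=(-3)|27=-1
after XOR R3, R0: R3=27^11=16
after SUB R3, R6: R3=16-(-1)=17
after ADD R4, 4: R4=16+4=20
after ADD R0, 2: R0=11+2=13
CMP R0, 13  (cmp 13,13)
JNZ L0: not taken
halt.

17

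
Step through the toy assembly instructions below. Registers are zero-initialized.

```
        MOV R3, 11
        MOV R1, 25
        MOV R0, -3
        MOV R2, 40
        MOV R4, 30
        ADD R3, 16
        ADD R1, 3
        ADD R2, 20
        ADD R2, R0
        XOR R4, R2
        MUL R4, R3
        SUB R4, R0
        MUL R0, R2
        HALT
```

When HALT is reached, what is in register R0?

-171

after MOV R3, 11: R3=11
after MOV R1, 25: R1=25
after MOV R0, -3: R0=-3
after MOV R2, 40: R2=40
after MOV R4, 30: R4=30
after ADD R3, 16: R3=11+16=27
after ADD R1, 3: R1=25+3=28
after ADD R2, 20: R2=40+20=60
after ADD R2, R0: R2=60+(-3)=57
after XOR R4, R2: R4=30^57=39
after MUL R4, R3: R4=39*27=1053
after SUB R4, R0: R4=1053-(-3)=1056
after MUL R0, R2: R0=(-3)*57=-171
halt.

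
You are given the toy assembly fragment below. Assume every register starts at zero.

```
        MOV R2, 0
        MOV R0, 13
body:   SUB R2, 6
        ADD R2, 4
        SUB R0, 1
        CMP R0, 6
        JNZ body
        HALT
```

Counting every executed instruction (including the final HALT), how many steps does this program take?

38

after MOV R2, 0: R2=0
after MOV R0, 13: R0=13
after SUB R2, 6: R2=0-6=-6
after ADD R2, 4: R2=(-6)+4=-2
after SUB R0, 1: R0=13-1=12
CMP R0, 6  (cmp 12,6)
JNZ body: taken
after SUB R2, 6: R2=(-2)-6=-8
after ADD R2, 4: R2=(-8)+4=-4
after SUB R0, 1: R0=12-1=11
CMP R0, 6  (cmp 11,6)
JNZ body: taken
after SUB R2, 6: R2=(-4)-6=-10
after ADD R2, 4: R2=(-10)+4=-6
after SUB R0, 1: R0=11-1=10
CMP R0, 6  (cmp 10,6)
JNZ body: taken
after SUB R2, 6: R2=(-6)-6=-12
after ADD R2, 4: R2=(-12)+4=-8
after SUB R0, 1: R0=10-1=9
CMP R0, 6  (cmp 9,6)
JNZ body: taken
after SUB R2, 6: R2=(-8)-6=-14
after ADD R2, 4: R2=(-14)+4=-10
after SUB R0, 1: R0=9-1=8
CMP R0, 6  (cmp 8,6)
JNZ body: taken
after SUB R2, 6: R2=(-10)-6=-16
after ADD R2, 4: R2=(-16)+4=-12
after SUB R0, 1: R0=8-1=7
CMP R0, 6  (cmp 7,6)
JNZ body: taken
after SUB R2, 6: R2=(-12)-6=-18
after ADD R2, 4: R2=(-18)+4=-14
after SUB R0, 1: R0=7-1=6
CMP R0, 6  (cmp 6,6)
JNZ body: not taken
halt.
Total executed instructions: 38.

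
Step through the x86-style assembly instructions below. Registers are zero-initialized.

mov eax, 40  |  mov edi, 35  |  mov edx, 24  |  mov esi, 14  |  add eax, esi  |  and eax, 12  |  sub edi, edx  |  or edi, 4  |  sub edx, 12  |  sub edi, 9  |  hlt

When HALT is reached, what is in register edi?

6

mov eax, 40 → eax=40
mov edi, 35 → edi=35
mov edx, 24 → edx=24
mov esi, 14 → esi=14
add eax, esi → eax=40+14=54
and eax, 12 → eax=54&12=4
sub edi, edx → edi=35-24=11
or edi, 4 → edi=11|4=15
sub edx, 12 → edx=24-12=12
sub edi, 9 → edi=15-9=6
halt.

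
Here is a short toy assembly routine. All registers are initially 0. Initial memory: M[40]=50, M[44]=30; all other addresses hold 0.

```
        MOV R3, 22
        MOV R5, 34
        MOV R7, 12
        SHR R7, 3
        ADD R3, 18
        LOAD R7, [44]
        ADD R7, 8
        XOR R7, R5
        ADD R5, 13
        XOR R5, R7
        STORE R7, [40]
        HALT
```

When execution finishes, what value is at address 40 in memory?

after MOV R3, 22: R3=22
after MOV R5, 34: R5=34
after MOV R7, 12: R7=12
after SHR R7, 3: R7=12>>3=1
after ADD R3, 18: R3=22+18=40
after LOAD R7, [44]: R7=M[44]=30
after ADD R7, 8: R7=30+8=38
after XOR R7, R5: R7=38^34=4
after ADD R5, 13: R5=34+13=47
after XOR R5, R7: R5=47^4=43
STORE R7, [40] → M[40]=4
halt.

4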